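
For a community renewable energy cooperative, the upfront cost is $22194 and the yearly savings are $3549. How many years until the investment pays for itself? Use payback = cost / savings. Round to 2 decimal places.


Simple payback period = initial cost / annual savings
Payback = 22194 / 3549
Payback = 6.25 years

6.25


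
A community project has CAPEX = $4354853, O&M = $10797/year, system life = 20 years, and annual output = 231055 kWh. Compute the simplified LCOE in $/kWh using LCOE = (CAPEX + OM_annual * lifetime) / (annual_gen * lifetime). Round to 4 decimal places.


Total cost = CAPEX + OM * lifetime = 4354853 + 10797 * 20 = 4354853 + 215940 = 4570793
Total generation = annual * lifetime = 231055 * 20 = 4621100 kWh
LCOE = 4570793 / 4621100
LCOE = 0.9891 $/kWh

0.9891


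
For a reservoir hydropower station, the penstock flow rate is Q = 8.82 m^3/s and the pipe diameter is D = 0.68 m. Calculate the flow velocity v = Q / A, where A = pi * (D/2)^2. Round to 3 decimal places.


Compute pipe cross-sectional area:
  A = pi * (D/2)^2 = pi * (0.68/2)^2 = 0.3632 m^2
Calculate velocity:
  v = Q / A = 8.82 / 0.3632
  v = 24.286 m/s

24.286


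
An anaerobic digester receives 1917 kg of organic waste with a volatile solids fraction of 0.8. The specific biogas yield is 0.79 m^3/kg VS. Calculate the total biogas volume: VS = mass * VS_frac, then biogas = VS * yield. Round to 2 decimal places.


Compute volatile solids:
  VS = mass * VS_fraction = 1917 * 0.8 = 1533.6 kg
Calculate biogas volume:
  Biogas = VS * specific_yield = 1533.6 * 0.79
  Biogas = 1211.54 m^3

1211.54


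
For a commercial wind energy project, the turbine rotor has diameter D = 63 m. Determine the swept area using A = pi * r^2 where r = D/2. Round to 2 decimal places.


Compute the rotor radius:
  r = D / 2 = 63 / 2 = 31.5 m
Calculate swept area:
  A = pi * r^2 = pi * 31.5^2
  A = 3117.25 m^2

3117.25


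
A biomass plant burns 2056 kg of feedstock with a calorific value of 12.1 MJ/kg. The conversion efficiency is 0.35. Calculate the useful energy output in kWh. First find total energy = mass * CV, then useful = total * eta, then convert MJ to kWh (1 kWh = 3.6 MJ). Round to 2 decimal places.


Total energy = mass * CV = 2056 * 12.1 = 24877.6 MJ
Useful energy = total * eta = 24877.6 * 0.35 = 8707.16 MJ
Convert to kWh: 8707.16 / 3.6
Useful energy = 2418.66 kWh

2418.66


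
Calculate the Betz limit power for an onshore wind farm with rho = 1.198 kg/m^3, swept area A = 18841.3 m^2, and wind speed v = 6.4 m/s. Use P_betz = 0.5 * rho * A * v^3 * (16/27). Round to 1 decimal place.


The Betz coefficient Cp_max = 16/27 = 0.5926
v^3 = 6.4^3 = 262.144
P_betz = 0.5 * rho * A * v^3 * Cp_max
P_betz = 0.5 * 1.198 * 18841.3 * 262.144 * 0.5926
P_betz = 1753209.5 W

1753209.5


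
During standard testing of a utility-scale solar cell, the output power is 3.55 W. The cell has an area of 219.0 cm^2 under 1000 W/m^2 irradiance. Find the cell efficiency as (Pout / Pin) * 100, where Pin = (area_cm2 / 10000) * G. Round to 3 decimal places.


First compute the input power:
  Pin = area_cm2 / 10000 * G = 219.0 / 10000 * 1000 = 21.9 W
Then compute efficiency:
  Efficiency = (Pout / Pin) * 100 = (3.55 / 21.9) * 100
  Efficiency = 16.210%

16.210


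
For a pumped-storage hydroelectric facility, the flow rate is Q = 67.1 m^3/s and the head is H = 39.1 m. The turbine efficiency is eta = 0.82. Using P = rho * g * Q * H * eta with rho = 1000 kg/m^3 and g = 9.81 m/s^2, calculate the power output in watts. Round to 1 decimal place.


Apply the hydropower formula P = rho * g * Q * H * eta
rho * g = 1000 * 9.81 = 9810.0
P = 9810.0 * 67.1 * 39.1 * 0.82
P = 21104843.6 W

21104843.6


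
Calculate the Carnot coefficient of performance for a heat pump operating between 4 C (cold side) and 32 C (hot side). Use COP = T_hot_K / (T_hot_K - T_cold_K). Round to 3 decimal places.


Convert to Kelvin:
  T_hot = 32 + 273.15 = 305.15 K
  T_cold = 4 + 273.15 = 277.15 K
Apply Carnot COP formula:
  COP = T_hot_K / (T_hot_K - T_cold_K) = 305.15 / 28.0
  COP = 10.898

10.898


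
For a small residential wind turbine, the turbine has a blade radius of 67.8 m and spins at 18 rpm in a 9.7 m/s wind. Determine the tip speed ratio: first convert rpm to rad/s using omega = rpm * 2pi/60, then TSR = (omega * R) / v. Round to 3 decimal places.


Convert rotational speed to rad/s:
  omega = 18 * 2 * pi / 60 = 1.885 rad/s
Compute tip speed:
  v_tip = omega * R = 1.885 * 67.8 = 127.8 m/s
Tip speed ratio:
  TSR = v_tip / v_wind = 127.8 / 9.7 = 13.175

13.175


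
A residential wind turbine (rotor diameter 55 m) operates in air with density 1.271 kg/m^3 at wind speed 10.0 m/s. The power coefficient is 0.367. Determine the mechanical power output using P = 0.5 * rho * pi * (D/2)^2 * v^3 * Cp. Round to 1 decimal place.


Step 1 -- Compute swept area:
  A = pi * (D/2)^2 = pi * (55/2)^2 = 2375.83 m^2
Step 2 -- Apply wind power equation:
  P = 0.5 * rho * A * v^3 * Cp
  v^3 = 10.0^3 = 1000.0
  P = 0.5 * 1.271 * 2375.83 * 1000.0 * 0.367
  P = 554111.1 W

554111.1


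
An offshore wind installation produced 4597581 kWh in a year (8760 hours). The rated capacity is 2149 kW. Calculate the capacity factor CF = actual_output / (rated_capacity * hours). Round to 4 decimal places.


Capacity factor = actual output / maximum possible output
Maximum possible = rated * hours = 2149 * 8760 = 18825240 kWh
CF = 4597581 / 18825240
CF = 0.2442

0.2442


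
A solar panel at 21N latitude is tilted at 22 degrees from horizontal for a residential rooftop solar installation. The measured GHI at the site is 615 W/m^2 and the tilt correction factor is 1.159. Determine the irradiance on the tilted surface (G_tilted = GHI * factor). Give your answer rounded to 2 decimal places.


Identify the given values:
  GHI = 615 W/m^2, tilt correction factor = 1.159
Apply the formula G_tilted = GHI * factor:
  G_tilted = 615 * 1.159
  G_tilted = 712.79 W/m^2

712.79


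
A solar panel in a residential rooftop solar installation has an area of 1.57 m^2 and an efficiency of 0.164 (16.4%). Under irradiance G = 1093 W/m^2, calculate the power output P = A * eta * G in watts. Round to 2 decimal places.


Use the solar power formula P = A * eta * G.
Given: A = 1.57 m^2, eta = 0.164, G = 1093 W/m^2
P = 1.57 * 0.164 * 1093
P = 281.43 W

281.43


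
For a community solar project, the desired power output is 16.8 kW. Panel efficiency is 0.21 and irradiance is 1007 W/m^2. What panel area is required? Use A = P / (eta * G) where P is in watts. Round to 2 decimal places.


Convert target power to watts: P = 16.8 * 1000 = 16800.0 W
Compute denominator: eta * G = 0.21 * 1007 = 211.47
Required area A = P / (eta * G) = 16800.0 / 211.47
A = 79.44 m^2

79.44


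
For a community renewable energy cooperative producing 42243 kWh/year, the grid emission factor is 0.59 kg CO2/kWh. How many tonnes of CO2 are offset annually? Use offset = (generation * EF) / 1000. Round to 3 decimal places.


CO2 offset in kg = generation * emission_factor
CO2 offset = 42243 * 0.59 = 24923.37 kg
Convert to tonnes:
  CO2 offset = 24923.37 / 1000 = 24.923 tonnes

24.923


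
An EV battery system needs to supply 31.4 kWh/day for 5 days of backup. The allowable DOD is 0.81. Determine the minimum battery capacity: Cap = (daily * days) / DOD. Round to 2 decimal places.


Total energy needed = daily * days = 31.4 * 5 = 157.0 kWh
Account for depth of discharge:
  Cap = total_energy / DOD = 157.0 / 0.81
  Cap = 193.83 kWh

193.83


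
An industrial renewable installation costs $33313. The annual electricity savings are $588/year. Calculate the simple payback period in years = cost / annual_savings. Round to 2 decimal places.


Simple payback period = initial cost / annual savings
Payback = 33313 / 588
Payback = 56.65 years

56.65


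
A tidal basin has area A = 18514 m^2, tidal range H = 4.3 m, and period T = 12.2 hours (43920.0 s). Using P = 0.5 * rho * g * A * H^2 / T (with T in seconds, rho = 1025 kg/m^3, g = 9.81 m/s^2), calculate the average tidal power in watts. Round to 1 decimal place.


Convert period to seconds: T = 12.2 * 3600 = 43920.0 s
H^2 = 4.3^2 = 18.49
P = 0.5 * rho * g * A * H^2 / T
P = 0.5 * 1025 * 9.81 * 18514 * 18.49 / 43920.0
P = 39186.6 W

39186.6


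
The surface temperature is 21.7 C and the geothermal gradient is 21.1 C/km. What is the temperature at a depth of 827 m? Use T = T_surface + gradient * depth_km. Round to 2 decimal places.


Convert depth to km: 827 / 1000 = 0.827 km
Temperature increase = gradient * depth_km = 21.1 * 0.827 = 17.45 C
Temperature at depth = T_surface + delta_T = 21.7 + 17.45
T = 39.15 C

39.15


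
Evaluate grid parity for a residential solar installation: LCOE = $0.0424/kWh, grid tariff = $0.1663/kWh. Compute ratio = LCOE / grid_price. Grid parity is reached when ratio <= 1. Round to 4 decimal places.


Compare LCOE to grid price:
  LCOE = $0.0424/kWh, Grid price = $0.1663/kWh
  Ratio = LCOE / grid_price = 0.0424 / 0.1663 = 0.2550
  Grid parity achieved (ratio <= 1)? yes

0.2550


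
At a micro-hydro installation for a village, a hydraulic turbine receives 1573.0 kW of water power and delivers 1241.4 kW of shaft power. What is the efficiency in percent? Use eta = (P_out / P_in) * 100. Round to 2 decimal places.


Turbine efficiency = (output power / input power) * 100
eta = (1241.4 / 1573.0) * 100
eta = 78.92%

78.92


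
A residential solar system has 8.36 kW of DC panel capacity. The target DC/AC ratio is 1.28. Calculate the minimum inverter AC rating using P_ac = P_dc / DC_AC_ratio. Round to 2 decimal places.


The inverter AC capacity is determined by the DC/AC ratio.
Given: P_dc = 8.36 kW, DC/AC ratio = 1.28
P_ac = P_dc / ratio = 8.36 / 1.28
P_ac = 6.53 kW

6.53


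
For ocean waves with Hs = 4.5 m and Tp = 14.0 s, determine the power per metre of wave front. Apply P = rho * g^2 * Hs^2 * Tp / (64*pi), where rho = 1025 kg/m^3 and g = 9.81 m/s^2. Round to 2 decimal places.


Apply wave power formula:
  g^2 = 9.81^2 = 96.2361
  Hs^2 = 4.5^2 = 20.25
  Numerator = rho * g^2 * Hs^2 * Tp = 1025 * 96.2361 * 20.25 * 14.0 = 27965007.71
  Denominator = 64 * pi = 201.0619
  P = 27965007.71 / 201.0619 = 139086.54 W/m

139086.54


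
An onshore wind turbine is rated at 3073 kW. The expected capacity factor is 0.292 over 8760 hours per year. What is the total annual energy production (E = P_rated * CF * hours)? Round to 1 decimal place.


Annual energy = rated_kW * capacity_factor * hours_per_year
Given: P_rated = 3073 kW, CF = 0.292, hours = 8760
E = 3073 * 0.292 * 8760
E = 7860488.2 kWh

7860488.2


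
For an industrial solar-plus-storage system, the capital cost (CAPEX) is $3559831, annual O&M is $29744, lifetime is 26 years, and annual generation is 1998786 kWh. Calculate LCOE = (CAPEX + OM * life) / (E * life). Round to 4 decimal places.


Total cost = CAPEX + OM * lifetime = 3559831 + 29744 * 26 = 3559831 + 773344 = 4333175
Total generation = annual * lifetime = 1998786 * 26 = 51968436 kWh
LCOE = 4333175 / 51968436
LCOE = 0.0834 $/kWh

0.0834


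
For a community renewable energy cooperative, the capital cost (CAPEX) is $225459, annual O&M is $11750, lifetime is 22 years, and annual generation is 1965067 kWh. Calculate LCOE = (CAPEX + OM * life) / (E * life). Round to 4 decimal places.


Total cost = CAPEX + OM * lifetime = 225459 + 11750 * 22 = 225459 + 258500 = 483959
Total generation = annual * lifetime = 1965067 * 22 = 43231474 kWh
LCOE = 483959 / 43231474
LCOE = 0.0112 $/kWh

0.0112


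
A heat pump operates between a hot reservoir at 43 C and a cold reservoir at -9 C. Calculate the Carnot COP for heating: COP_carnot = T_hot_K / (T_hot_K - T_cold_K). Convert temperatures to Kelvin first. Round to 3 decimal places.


Convert to Kelvin:
  T_hot = 43 + 273.15 = 316.15 K
  T_cold = -9 + 273.15 = 264.15 K
Apply Carnot COP formula:
  COP = T_hot_K / (T_hot_K - T_cold_K) = 316.15 / 52.0
  COP = 6.080

6.080


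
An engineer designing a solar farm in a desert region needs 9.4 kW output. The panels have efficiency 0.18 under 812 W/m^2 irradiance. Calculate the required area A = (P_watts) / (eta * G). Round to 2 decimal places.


Convert target power to watts: P = 9.4 * 1000 = 9400.0 W
Compute denominator: eta * G = 0.18 * 812 = 146.16
Required area A = P / (eta * G) = 9400.0 / 146.16
A = 64.31 m^2

64.31


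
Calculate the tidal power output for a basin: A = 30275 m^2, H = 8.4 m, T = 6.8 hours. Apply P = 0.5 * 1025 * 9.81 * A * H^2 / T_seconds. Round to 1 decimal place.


Convert period to seconds: T = 6.8 * 3600 = 24480.0 s
H^2 = 8.4^2 = 70.56
P = 0.5 * rho * g * A * H^2 / T
P = 0.5 * 1025 * 9.81 * 30275 * 70.56 / 24480.0
P = 438726.8 W

438726.8


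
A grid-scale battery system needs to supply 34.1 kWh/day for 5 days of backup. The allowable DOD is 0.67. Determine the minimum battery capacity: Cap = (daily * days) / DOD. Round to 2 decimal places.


Total energy needed = daily * days = 34.1 * 5 = 170.5 kWh
Account for depth of discharge:
  Cap = total_energy / DOD = 170.5 / 0.67
  Cap = 254.48 kWh

254.48


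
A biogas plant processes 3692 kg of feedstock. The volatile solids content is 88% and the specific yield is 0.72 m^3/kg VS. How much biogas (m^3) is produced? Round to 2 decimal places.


Compute volatile solids:
  VS = mass * VS_fraction = 3692 * 0.88 = 3248.96 kg
Calculate biogas volume:
  Biogas = VS * specific_yield = 3248.96 * 0.72
  Biogas = 2339.25 m^3

2339.25


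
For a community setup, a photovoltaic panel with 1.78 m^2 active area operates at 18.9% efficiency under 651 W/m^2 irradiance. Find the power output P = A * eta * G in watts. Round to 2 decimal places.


Use the solar power formula P = A * eta * G.
Given: A = 1.78 m^2, eta = 0.189, G = 651 W/m^2
P = 1.78 * 0.189 * 651
P = 219.01 W

219.01


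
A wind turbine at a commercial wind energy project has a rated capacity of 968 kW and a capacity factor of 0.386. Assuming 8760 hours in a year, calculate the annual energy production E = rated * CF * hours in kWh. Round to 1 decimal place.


Annual energy = rated_kW * capacity_factor * hours_per_year
Given: P_rated = 968 kW, CF = 0.386, hours = 8760
E = 968 * 0.386 * 8760
E = 3273156.5 kWh

3273156.5


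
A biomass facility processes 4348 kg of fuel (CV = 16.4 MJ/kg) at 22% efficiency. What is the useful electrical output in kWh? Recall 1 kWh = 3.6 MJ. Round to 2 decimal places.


Total energy = mass * CV = 4348 * 16.4 = 71307.2 MJ
Useful energy = total * eta = 71307.2 * 0.22 = 15687.58 MJ
Convert to kWh: 15687.58 / 3.6
Useful energy = 4357.66 kWh

4357.66


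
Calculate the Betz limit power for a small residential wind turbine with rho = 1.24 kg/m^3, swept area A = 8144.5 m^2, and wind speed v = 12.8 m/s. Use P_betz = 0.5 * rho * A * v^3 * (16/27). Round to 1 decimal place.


The Betz coefficient Cp_max = 16/27 = 0.5926
v^3 = 12.8^3 = 2097.152
P_betz = 0.5 * rho * A * v^3 * Cp_max
P_betz = 0.5 * 1.24 * 8144.5 * 2097.152 * 0.5926
P_betz = 6275412.0 W

6275412.0


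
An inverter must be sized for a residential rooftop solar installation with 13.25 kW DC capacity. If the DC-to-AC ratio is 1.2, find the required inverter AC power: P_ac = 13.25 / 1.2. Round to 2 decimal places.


The inverter AC capacity is determined by the DC/AC ratio.
Given: P_dc = 13.25 kW, DC/AC ratio = 1.2
P_ac = P_dc / ratio = 13.25 / 1.2
P_ac = 11.04 kW

11.04


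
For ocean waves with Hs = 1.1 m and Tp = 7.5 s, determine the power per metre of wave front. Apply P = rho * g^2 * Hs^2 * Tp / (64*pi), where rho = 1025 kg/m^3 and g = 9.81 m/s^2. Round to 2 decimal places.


Apply wave power formula:
  g^2 = 9.81^2 = 96.2361
  Hs^2 = 1.1^2 = 1.21
  Numerator = rho * g^2 * Hs^2 * Tp = 1025 * 96.2361 * 1.21 * 7.5 = 895176.17
  Denominator = 64 * pi = 201.0619
  P = 895176.17 / 201.0619 = 4452.24 W/m

4452.24


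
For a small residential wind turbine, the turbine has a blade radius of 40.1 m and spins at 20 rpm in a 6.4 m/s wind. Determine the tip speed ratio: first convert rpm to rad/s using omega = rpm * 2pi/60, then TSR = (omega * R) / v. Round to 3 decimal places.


Convert rotational speed to rad/s:
  omega = 20 * 2 * pi / 60 = 2.0944 rad/s
Compute tip speed:
  v_tip = omega * R = 2.0944 * 40.1 = 83.985 m/s
Tip speed ratio:
  TSR = v_tip / v_wind = 83.985 / 6.4 = 13.123

13.123


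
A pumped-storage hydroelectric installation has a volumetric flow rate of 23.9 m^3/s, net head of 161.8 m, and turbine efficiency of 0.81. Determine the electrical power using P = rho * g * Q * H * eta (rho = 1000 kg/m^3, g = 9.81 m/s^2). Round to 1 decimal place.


Apply the hydropower formula P = rho * g * Q * H * eta
rho * g = 1000 * 9.81 = 9810.0
P = 9810.0 * 23.9 * 161.8 * 0.81
P = 30727727.6 W

30727727.6


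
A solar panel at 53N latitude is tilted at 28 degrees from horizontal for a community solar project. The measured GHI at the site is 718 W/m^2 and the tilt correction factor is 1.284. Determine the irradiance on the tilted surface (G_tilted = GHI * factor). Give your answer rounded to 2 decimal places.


Identify the given values:
  GHI = 718 W/m^2, tilt correction factor = 1.284
Apply the formula G_tilted = GHI * factor:
  G_tilted = 718 * 1.284
  G_tilted = 921.91 W/m^2

921.91


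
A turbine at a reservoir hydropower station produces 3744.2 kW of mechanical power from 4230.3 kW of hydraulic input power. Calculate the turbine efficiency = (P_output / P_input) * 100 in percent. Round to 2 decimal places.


Turbine efficiency = (output power / input power) * 100
eta = (3744.2 / 4230.3) * 100
eta = 88.51%

88.51


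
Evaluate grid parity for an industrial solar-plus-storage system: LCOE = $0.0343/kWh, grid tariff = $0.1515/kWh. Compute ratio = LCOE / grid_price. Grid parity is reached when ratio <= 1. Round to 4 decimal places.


Compare LCOE to grid price:
  LCOE = $0.0343/kWh, Grid price = $0.1515/kWh
  Ratio = LCOE / grid_price = 0.0343 / 0.1515 = 0.2264
  Grid parity achieved (ratio <= 1)? yes

0.2264


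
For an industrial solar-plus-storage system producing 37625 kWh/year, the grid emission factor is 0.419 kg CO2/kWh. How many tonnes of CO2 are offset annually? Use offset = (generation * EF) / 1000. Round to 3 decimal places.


CO2 offset in kg = generation * emission_factor
CO2 offset = 37625 * 0.419 = 15764.88 kg
Convert to tonnes:
  CO2 offset = 15764.88 / 1000 = 15.765 tonnes

15.765


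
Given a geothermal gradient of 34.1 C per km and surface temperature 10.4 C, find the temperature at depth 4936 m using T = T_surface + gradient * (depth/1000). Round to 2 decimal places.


Convert depth to km: 4936 / 1000 = 4.936 km
Temperature increase = gradient * depth_km = 34.1 * 4.936 = 168.32 C
Temperature at depth = T_surface + delta_T = 10.4 + 168.32
T = 178.72 C

178.72


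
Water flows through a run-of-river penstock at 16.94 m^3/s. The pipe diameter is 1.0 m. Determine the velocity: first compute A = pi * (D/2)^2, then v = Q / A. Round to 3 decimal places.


Compute pipe cross-sectional area:
  A = pi * (D/2)^2 = pi * (1.0/2)^2 = 0.7854 m^2
Calculate velocity:
  v = Q / A = 16.94 / 0.7854
  v = 21.569 m/s

21.569


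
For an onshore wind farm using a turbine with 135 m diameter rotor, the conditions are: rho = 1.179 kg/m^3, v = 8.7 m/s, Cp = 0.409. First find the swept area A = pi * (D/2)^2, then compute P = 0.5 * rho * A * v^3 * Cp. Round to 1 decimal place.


Step 1 -- Compute swept area:
  A = pi * (D/2)^2 = pi * (135/2)^2 = 14313.88 m^2
Step 2 -- Apply wind power equation:
  P = 0.5 * rho * A * v^3 * Cp
  v^3 = 8.7^3 = 658.503
  P = 0.5 * 1.179 * 14313.88 * 658.503 * 0.409
  P = 2272596.3 W

2272596.3


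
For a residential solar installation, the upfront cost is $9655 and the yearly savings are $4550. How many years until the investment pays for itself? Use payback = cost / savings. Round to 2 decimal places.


Simple payback period = initial cost / annual savings
Payback = 9655 / 4550
Payback = 2.12 years

2.12


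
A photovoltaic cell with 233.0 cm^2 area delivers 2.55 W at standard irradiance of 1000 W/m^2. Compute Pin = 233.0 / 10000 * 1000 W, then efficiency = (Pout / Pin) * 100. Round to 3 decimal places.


First compute the input power:
  Pin = area_cm2 / 10000 * G = 233.0 / 10000 * 1000 = 23.3 W
Then compute efficiency:
  Efficiency = (Pout / Pin) * 100 = (2.55 / 23.3) * 100
  Efficiency = 10.944%

10.944


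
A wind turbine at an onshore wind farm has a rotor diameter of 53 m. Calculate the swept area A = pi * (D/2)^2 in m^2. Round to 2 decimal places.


Compute the rotor radius:
  r = D / 2 = 53 / 2 = 26.5 m
Calculate swept area:
  A = pi * r^2 = pi * 26.5^2
  A = 2206.18 m^2

2206.18


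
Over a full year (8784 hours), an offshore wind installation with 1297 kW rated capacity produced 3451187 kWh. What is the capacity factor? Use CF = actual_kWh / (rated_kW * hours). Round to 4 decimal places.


Capacity factor = actual output / maximum possible output
Maximum possible = rated * hours = 1297 * 8784 = 11392848 kWh
CF = 3451187 / 11392848
CF = 0.3029

0.3029


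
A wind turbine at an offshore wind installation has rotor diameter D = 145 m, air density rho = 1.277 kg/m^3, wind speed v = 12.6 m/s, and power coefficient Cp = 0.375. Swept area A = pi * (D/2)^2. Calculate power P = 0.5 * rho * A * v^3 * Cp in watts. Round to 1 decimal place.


Step 1 -- Compute swept area:
  A = pi * (D/2)^2 = pi * (145/2)^2 = 16513.0 m^2
Step 2 -- Apply wind power equation:
  P = 0.5 * rho * A * v^3 * Cp
  v^3 = 12.6^3 = 2000.376
  P = 0.5 * 1.277 * 16513.0 * 2000.376 * 0.375
  P = 7909147.8 W

7909147.8


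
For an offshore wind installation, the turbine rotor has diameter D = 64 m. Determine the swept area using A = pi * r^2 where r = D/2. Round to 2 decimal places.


Compute the rotor radius:
  r = D / 2 = 64 / 2 = 32.0 m
Calculate swept area:
  A = pi * r^2 = pi * 32.0^2
  A = 3216.99 m^2

3216.99


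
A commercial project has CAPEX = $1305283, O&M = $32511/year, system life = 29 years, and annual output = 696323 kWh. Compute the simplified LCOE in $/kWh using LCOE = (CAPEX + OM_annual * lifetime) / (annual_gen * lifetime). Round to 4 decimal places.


Total cost = CAPEX + OM * lifetime = 1305283 + 32511 * 29 = 1305283 + 942819 = 2248102
Total generation = annual * lifetime = 696323 * 29 = 20193367 kWh
LCOE = 2248102 / 20193367
LCOE = 0.1113 $/kWh

0.1113


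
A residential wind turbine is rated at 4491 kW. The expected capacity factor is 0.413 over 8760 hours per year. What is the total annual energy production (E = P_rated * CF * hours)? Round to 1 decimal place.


Annual energy = rated_kW * capacity_factor * hours_per_year
Given: P_rated = 4491 kW, CF = 0.413, hours = 8760
E = 4491 * 0.413 * 8760
E = 16247899.1 kWh

16247899.1


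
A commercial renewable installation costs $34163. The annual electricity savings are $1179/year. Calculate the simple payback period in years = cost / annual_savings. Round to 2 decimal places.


Simple payback period = initial cost / annual savings
Payback = 34163 / 1179
Payback = 28.98 years

28.98


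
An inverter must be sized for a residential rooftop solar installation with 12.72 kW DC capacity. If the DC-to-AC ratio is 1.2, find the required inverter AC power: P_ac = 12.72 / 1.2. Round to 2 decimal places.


The inverter AC capacity is determined by the DC/AC ratio.
Given: P_dc = 12.72 kW, DC/AC ratio = 1.2
P_ac = P_dc / ratio = 12.72 / 1.2
P_ac = 10.60 kW

10.60


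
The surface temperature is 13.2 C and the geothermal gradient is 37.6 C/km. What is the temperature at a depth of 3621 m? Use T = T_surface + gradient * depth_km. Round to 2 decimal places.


Convert depth to km: 3621 / 1000 = 3.621 km
Temperature increase = gradient * depth_km = 37.6 * 3.621 = 136.15 C
Temperature at depth = T_surface + delta_T = 13.2 + 136.15
T = 149.35 C

149.35


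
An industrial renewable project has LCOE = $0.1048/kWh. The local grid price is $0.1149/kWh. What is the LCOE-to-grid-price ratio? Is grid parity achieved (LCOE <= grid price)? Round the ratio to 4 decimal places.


Compare LCOE to grid price:
  LCOE = $0.1048/kWh, Grid price = $0.1149/kWh
  Ratio = LCOE / grid_price = 0.1048 / 0.1149 = 0.9121
  Grid parity achieved (ratio <= 1)? yes

0.9121


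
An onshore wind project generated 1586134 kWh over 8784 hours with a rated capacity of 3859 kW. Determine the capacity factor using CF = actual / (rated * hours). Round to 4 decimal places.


Capacity factor = actual output / maximum possible output
Maximum possible = rated * hours = 3859 * 8784 = 33897456 kWh
CF = 1586134 / 33897456
CF = 0.0468

0.0468


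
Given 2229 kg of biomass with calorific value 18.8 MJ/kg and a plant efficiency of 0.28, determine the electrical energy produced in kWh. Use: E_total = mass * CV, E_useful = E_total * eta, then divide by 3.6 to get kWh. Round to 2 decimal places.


Total energy = mass * CV = 2229 * 18.8 = 41905.2 MJ
Useful energy = total * eta = 41905.2 * 0.28 = 11733.46 MJ
Convert to kWh: 11733.46 / 3.6
Useful energy = 3259.29 kWh

3259.29


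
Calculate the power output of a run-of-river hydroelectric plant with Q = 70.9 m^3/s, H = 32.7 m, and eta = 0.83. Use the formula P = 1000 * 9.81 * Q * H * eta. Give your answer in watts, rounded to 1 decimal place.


Apply the hydropower formula P = rho * g * Q * H * eta
rho * g = 1000 * 9.81 = 9810.0
P = 9810.0 * 70.9 * 32.7 * 0.83
P = 18877352.6 W

18877352.6


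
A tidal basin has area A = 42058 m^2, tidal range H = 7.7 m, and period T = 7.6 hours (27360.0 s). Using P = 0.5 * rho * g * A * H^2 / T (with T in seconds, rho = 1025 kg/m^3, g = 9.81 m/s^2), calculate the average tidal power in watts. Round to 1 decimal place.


Convert period to seconds: T = 7.6 * 3600 = 27360.0 s
H^2 = 7.7^2 = 59.29
P = 0.5 * rho * g * A * H^2 / T
P = 0.5 * 1025 * 9.81 * 42058 * 59.29 / 27360.0
P = 458223.0 W

458223.0


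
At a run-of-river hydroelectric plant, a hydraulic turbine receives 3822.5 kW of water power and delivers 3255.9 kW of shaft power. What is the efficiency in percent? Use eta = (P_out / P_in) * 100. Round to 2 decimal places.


Turbine efficiency = (output power / input power) * 100
eta = (3255.9 / 3822.5) * 100
eta = 85.18%

85.18


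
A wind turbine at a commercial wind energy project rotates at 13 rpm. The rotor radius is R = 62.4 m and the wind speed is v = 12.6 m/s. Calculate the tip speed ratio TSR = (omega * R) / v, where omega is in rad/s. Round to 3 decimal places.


Convert rotational speed to rad/s:
  omega = 13 * 2 * pi / 60 = 1.3614 rad/s
Compute tip speed:
  v_tip = omega * R = 1.3614 * 62.4 = 84.949 m/s
Tip speed ratio:
  TSR = v_tip / v_wind = 84.949 / 12.6 = 6.742

6.742


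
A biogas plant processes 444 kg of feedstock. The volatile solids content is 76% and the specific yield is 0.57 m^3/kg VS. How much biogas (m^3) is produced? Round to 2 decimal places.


Compute volatile solids:
  VS = mass * VS_fraction = 444 * 0.76 = 337.44 kg
Calculate biogas volume:
  Biogas = VS * specific_yield = 337.44 * 0.57
  Biogas = 192.34 m^3

192.34


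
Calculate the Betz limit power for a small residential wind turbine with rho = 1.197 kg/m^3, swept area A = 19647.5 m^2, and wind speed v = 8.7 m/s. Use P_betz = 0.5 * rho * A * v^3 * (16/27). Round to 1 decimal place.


The Betz coefficient Cp_max = 16/27 = 0.5926
v^3 = 8.7^3 = 658.503
P_betz = 0.5 * rho * A * v^3 * Cp_max
P_betz = 0.5 * 1.197 * 19647.5 * 658.503 * 0.5926
P_betz = 4588655.2 W

4588655.2


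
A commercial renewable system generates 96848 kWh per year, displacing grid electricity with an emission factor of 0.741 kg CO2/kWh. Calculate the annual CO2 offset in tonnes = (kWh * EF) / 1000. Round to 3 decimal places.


CO2 offset in kg = generation * emission_factor
CO2 offset = 96848 * 0.741 = 71764.37 kg
Convert to tonnes:
  CO2 offset = 71764.37 / 1000 = 71.764 tonnes

71.764


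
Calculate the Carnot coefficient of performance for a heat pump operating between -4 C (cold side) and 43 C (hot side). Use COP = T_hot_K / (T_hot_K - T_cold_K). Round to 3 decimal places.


Convert to Kelvin:
  T_hot = 43 + 273.15 = 316.15 K
  T_cold = -4 + 273.15 = 269.15 K
Apply Carnot COP formula:
  COP = T_hot_K / (T_hot_K - T_cold_K) = 316.15 / 47.0
  COP = 6.727

6.727


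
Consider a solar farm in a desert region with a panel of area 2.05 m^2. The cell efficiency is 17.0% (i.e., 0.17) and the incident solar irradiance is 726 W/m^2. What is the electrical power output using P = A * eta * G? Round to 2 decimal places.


Use the solar power formula P = A * eta * G.
Given: A = 2.05 m^2, eta = 0.17, G = 726 W/m^2
P = 2.05 * 0.17 * 726
P = 253.01 W

253.01


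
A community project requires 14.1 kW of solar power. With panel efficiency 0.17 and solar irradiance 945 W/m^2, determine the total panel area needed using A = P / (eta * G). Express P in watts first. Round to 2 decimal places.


Convert target power to watts: P = 14.1 * 1000 = 14100.0 W
Compute denominator: eta * G = 0.17 * 945 = 160.65
Required area A = P / (eta * G) = 14100.0 / 160.65
A = 87.77 m^2

87.77


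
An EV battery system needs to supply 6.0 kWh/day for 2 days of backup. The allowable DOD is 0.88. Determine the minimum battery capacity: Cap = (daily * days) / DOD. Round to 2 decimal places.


Total energy needed = daily * days = 6.0 * 2 = 12.0 kWh
Account for depth of discharge:
  Cap = total_energy / DOD = 12.0 / 0.88
  Cap = 13.64 kWh

13.64


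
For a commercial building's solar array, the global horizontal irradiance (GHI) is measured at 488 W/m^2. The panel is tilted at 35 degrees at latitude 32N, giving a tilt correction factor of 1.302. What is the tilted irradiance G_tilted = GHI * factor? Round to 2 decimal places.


Identify the given values:
  GHI = 488 W/m^2, tilt correction factor = 1.302
Apply the formula G_tilted = GHI * factor:
  G_tilted = 488 * 1.302
  G_tilted = 635.38 W/m^2

635.38


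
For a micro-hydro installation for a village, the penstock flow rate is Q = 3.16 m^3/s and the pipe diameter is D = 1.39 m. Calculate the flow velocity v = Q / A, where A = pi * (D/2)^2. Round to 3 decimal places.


Compute pipe cross-sectional area:
  A = pi * (D/2)^2 = pi * (1.39/2)^2 = 1.5175 m^2
Calculate velocity:
  v = Q / A = 3.16 / 1.5175
  v = 2.082 m/s

2.082


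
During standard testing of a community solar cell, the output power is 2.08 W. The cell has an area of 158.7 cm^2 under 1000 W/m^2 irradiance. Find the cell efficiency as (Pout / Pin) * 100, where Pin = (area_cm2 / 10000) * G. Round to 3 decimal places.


First compute the input power:
  Pin = area_cm2 / 10000 * G = 158.7 / 10000 * 1000 = 15.87 W
Then compute efficiency:
  Efficiency = (Pout / Pin) * 100 = (2.08 / 15.87) * 100
  Efficiency = 13.106%

13.106


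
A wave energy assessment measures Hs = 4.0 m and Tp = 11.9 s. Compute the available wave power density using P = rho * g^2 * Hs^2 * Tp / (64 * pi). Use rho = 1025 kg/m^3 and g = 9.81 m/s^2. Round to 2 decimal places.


Apply wave power formula:
  g^2 = 9.81^2 = 96.2361
  Hs^2 = 4.0^2 = 16.0
  Numerator = rho * g^2 * Hs^2 * Tp = 1025 * 96.2361 * 16.0 * 11.9 = 18781437.28
  Denominator = 64 * pi = 201.0619
  P = 18781437.28 / 201.0619 = 93411.21 W/m

93411.21


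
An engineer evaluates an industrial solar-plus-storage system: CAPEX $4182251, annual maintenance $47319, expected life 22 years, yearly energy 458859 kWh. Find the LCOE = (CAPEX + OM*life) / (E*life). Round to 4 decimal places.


Total cost = CAPEX + OM * lifetime = 4182251 + 47319 * 22 = 4182251 + 1041018 = 5223269
Total generation = annual * lifetime = 458859 * 22 = 10094898 kWh
LCOE = 5223269 / 10094898
LCOE = 0.5174 $/kWh

0.5174


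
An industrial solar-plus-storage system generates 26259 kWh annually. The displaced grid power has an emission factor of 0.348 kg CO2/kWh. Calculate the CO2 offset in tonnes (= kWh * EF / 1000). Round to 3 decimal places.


CO2 offset in kg = generation * emission_factor
CO2 offset = 26259 * 0.348 = 9138.13 kg
Convert to tonnes:
  CO2 offset = 9138.13 / 1000 = 9.138 tonnes

9.138


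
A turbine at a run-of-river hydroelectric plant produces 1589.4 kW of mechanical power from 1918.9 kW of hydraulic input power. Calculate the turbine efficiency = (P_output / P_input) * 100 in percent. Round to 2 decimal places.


Turbine efficiency = (output power / input power) * 100
eta = (1589.4 / 1918.9) * 100
eta = 82.83%

82.83


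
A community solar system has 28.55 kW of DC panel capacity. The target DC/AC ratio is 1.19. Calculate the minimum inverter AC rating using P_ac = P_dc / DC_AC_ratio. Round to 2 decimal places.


The inverter AC capacity is determined by the DC/AC ratio.
Given: P_dc = 28.55 kW, DC/AC ratio = 1.19
P_ac = P_dc / ratio = 28.55 / 1.19
P_ac = 23.99 kW

23.99


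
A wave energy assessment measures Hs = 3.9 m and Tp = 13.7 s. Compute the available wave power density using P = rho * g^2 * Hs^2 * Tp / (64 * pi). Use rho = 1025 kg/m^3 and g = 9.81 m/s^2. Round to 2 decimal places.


Apply wave power formula:
  g^2 = 9.81^2 = 96.2361
  Hs^2 = 3.9^2 = 15.21
  Numerator = rho * g^2 * Hs^2 * Tp = 1025 * 96.2361 * 15.21 * 13.7 = 20554724.55
  Denominator = 64 * pi = 201.0619
  P = 20554724.55 / 201.0619 = 102230.81 W/m

102230.81


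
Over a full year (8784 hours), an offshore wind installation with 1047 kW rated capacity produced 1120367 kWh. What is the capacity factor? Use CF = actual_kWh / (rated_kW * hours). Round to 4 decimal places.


Capacity factor = actual output / maximum possible output
Maximum possible = rated * hours = 1047 * 8784 = 9196848 kWh
CF = 1120367 / 9196848
CF = 0.1218

0.1218


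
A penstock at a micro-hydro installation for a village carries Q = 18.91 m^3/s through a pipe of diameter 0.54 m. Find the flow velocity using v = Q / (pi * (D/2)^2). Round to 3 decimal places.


Compute pipe cross-sectional area:
  A = pi * (D/2)^2 = pi * (0.54/2)^2 = 0.229 m^2
Calculate velocity:
  v = Q / A = 18.91 / 0.229
  v = 82.568 m/s

82.568


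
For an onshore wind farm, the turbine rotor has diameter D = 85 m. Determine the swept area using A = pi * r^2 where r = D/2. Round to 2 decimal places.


Compute the rotor radius:
  r = D / 2 = 85 / 2 = 42.5 m
Calculate swept area:
  A = pi * r^2 = pi * 42.5^2
  A = 5674.50 m^2

5674.50


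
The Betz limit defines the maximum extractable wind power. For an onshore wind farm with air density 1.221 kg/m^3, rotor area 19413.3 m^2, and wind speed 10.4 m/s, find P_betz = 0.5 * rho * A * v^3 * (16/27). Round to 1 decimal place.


The Betz coefficient Cp_max = 16/27 = 0.5926
v^3 = 10.4^3 = 1124.864
P_betz = 0.5 * rho * A * v^3 * Cp_max
P_betz = 0.5 * 1.221 * 19413.3 * 1124.864 * 0.5926
P_betz = 7900257.9 W

7900257.9


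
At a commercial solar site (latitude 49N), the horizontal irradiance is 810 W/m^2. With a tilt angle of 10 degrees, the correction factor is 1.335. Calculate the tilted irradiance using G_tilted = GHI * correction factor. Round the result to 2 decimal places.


Identify the given values:
  GHI = 810 W/m^2, tilt correction factor = 1.335
Apply the formula G_tilted = GHI * factor:
  G_tilted = 810 * 1.335
  G_tilted = 1081.35 W/m^2

1081.35


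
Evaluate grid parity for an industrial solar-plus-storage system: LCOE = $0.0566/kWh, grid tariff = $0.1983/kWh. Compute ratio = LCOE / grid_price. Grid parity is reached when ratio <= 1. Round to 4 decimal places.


Compare LCOE to grid price:
  LCOE = $0.0566/kWh, Grid price = $0.1983/kWh
  Ratio = LCOE / grid_price = 0.0566 / 0.1983 = 0.2854
  Grid parity achieved (ratio <= 1)? yes

0.2854


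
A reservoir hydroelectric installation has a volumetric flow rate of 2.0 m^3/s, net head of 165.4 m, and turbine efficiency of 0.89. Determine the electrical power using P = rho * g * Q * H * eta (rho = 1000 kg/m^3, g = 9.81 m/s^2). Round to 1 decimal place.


Apply the hydropower formula P = rho * g * Q * H * eta
rho * g = 1000 * 9.81 = 9810.0
P = 9810.0 * 2.0 * 165.4 * 0.89
P = 2888181.7 W

2888181.7


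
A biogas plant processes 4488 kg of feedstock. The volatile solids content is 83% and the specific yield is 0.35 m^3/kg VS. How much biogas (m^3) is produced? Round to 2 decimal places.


Compute volatile solids:
  VS = mass * VS_fraction = 4488 * 0.83 = 3725.04 kg
Calculate biogas volume:
  Biogas = VS * specific_yield = 3725.04 * 0.35
  Biogas = 1303.76 m^3

1303.76


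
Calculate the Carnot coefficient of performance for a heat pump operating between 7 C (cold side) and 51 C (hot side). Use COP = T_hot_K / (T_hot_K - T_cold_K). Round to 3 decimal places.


Convert to Kelvin:
  T_hot = 51 + 273.15 = 324.15 K
  T_cold = 7 + 273.15 = 280.15 K
Apply Carnot COP formula:
  COP = T_hot_K / (T_hot_K - T_cold_K) = 324.15 / 44.0
  COP = 7.367

7.367


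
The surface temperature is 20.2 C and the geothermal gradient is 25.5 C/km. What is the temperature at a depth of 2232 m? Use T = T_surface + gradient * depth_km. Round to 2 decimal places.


Convert depth to km: 2232 / 1000 = 2.232 km
Temperature increase = gradient * depth_km = 25.5 * 2.232 = 56.92 C
Temperature at depth = T_surface + delta_T = 20.2 + 56.92
T = 77.12 C

77.12


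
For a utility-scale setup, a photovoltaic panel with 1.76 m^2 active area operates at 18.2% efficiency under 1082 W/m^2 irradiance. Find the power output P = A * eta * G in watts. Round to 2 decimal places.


Use the solar power formula P = A * eta * G.
Given: A = 1.76 m^2, eta = 0.182, G = 1082 W/m^2
P = 1.76 * 0.182 * 1082
P = 346.59 W

346.59


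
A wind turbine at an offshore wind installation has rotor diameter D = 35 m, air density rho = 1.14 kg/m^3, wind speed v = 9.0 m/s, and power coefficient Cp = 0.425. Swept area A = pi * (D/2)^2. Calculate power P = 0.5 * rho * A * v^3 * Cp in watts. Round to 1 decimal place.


Step 1 -- Compute swept area:
  A = pi * (D/2)^2 = pi * (35/2)^2 = 962.11 m^2
Step 2 -- Apply wind power equation:
  P = 0.5 * rho * A * v^3 * Cp
  v^3 = 9.0^3 = 729.0
  P = 0.5 * 1.14 * 962.11 * 729.0 * 0.425
  P = 169909.4 W

169909.4


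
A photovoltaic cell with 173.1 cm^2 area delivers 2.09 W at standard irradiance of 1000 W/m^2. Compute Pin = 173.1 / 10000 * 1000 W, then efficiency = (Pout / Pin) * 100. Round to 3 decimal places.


First compute the input power:
  Pin = area_cm2 / 10000 * G = 173.1 / 10000 * 1000 = 17.31 W
Then compute efficiency:
  Efficiency = (Pout / Pin) * 100 = (2.09 / 17.31) * 100
  Efficiency = 12.074%

12.074


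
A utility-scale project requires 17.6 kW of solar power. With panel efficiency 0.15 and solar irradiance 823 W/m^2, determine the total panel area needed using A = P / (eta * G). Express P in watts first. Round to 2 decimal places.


Convert target power to watts: P = 17.6 * 1000 = 17600.0 W
Compute denominator: eta * G = 0.15 * 823 = 123.45
Required area A = P / (eta * G) = 17600.0 / 123.45
A = 142.57 m^2

142.57


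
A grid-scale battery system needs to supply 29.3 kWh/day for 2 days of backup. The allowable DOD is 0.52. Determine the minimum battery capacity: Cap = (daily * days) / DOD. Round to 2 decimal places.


Total energy needed = daily * days = 29.3 * 2 = 58.6 kWh
Account for depth of discharge:
  Cap = total_energy / DOD = 58.6 / 0.52
  Cap = 112.69 kWh

112.69


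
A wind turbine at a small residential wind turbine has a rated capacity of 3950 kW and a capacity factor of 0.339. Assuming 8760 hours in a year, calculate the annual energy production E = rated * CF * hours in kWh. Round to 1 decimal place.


Annual energy = rated_kW * capacity_factor * hours_per_year
Given: P_rated = 3950 kW, CF = 0.339, hours = 8760
E = 3950 * 0.339 * 8760
E = 11730078.0 kWh

11730078.0


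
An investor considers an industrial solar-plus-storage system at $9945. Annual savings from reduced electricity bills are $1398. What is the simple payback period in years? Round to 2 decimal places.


Simple payback period = initial cost / annual savings
Payback = 9945 / 1398
Payback = 7.11 years

7.11


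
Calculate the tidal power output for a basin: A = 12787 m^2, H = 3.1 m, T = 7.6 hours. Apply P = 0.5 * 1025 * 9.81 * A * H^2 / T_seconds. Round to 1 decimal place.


Convert period to seconds: T = 7.6 * 3600 = 27360.0 s
H^2 = 3.1^2 = 9.61
P = 0.5 * rho * g * A * H^2 / T
P = 0.5 * 1025 * 9.81 * 12787 * 9.61 / 27360.0
P = 22580.8 W

22580.8
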